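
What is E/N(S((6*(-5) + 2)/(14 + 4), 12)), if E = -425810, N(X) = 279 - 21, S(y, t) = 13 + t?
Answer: -212905/129 ≈ -1650.4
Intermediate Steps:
N(X) = 258
E/N(S((6*(-5) + 2)/(14 + 4), 12)) = -425810/258 = -425810*1/258 = -212905/129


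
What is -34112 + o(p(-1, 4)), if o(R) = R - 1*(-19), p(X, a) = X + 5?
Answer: -34089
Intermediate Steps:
p(X, a) = 5 + X
o(R) = 19 + R (o(R) = R + 19 = 19 + R)
-34112 + o(p(-1, 4)) = -34112 + (19 + (5 - 1)) = -34112 + (19 + 4) = -34112 + 23 = -34089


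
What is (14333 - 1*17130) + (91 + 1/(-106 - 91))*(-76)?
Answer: -1913385/197 ≈ -9712.6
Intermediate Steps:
(14333 - 1*17130) + (91 + 1/(-106 - 91))*(-76) = (14333 - 17130) + (91 + 1/(-197))*(-76) = -2797 + (91 - 1/197)*(-76) = -2797 + (17926/197)*(-76) = -2797 - 1362376/197 = -1913385/197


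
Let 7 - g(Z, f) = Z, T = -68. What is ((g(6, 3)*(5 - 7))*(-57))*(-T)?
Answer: 7752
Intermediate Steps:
g(Z, f) = 7 - Z
((g(6, 3)*(5 - 7))*(-57))*(-T) = (((7 - 1*6)*(5 - 7))*(-57))*(-1*(-68)) = (((7 - 6)*(-2))*(-57))*68 = ((1*(-2))*(-57))*68 = -2*(-57)*68 = 114*68 = 7752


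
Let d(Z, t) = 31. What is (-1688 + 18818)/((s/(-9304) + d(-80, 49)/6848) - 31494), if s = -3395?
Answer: -136427157120/250822328483 ≈ -0.54392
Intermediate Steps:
(-1688 + 18818)/((s/(-9304) + d(-80, 49)/6848) - 31494) = (-1688 + 18818)/((-3395/(-9304) + 31/6848) - 31494) = 17130/((-3395*(-1/9304) + 31*(1/6848)) - 31494) = 17130/((3395/9304 + 31/6848) - 31494) = 17130/(2942173/7964224 - 31494) = 17130/(-250822328483/7964224) = 17130*(-7964224/250822328483) = -136427157120/250822328483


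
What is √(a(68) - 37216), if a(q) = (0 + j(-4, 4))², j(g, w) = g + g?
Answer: 12*I*√258 ≈ 192.75*I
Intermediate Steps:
j(g, w) = 2*g
a(q) = 64 (a(q) = (0 + 2*(-4))² = (0 - 8)² = (-8)² = 64)
√(a(68) - 37216) = √(64 - 37216) = √(-37152) = 12*I*√258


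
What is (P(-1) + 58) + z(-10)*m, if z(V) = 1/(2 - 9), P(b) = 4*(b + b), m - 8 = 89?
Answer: 253/7 ≈ 36.143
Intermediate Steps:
m = 97 (m = 8 + 89 = 97)
P(b) = 8*b (P(b) = 4*(2*b) = 8*b)
z(V) = -1/7 (z(V) = 1/(-7) = -1/7)
(P(-1) + 58) + z(-10)*m = (8*(-1) + 58) - 1/7*97 = (-8 + 58) - 97/7 = 50 - 97/7 = 253/7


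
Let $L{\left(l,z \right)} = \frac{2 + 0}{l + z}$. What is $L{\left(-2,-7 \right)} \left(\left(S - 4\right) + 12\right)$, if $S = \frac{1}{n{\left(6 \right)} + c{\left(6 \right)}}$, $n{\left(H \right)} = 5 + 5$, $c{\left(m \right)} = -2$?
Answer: $- \frac{65}{36} \approx -1.8056$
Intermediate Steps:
$n{\left(H \right)} = 10$
$L{\left(l,z \right)} = \frac{2}{l + z}$
$S = \frac{1}{8}$ ($S = \frac{1}{10 - 2} = \frac{1}{8} \approx 0.125$)
$L{\left(-2,-7 \right)} \left(\left(S - 4\right) + 12\right) = \frac{2}{-2 - 7} \left(\left(\frac{1}{8} - 4\right) + 12\right) = \frac{2}{-9} \left(\left(\frac{1}{8} - 4\right) + 12\right) = 2 \left(- \frac{1}{9}\right) \left(- \frac{31}{8} + 12\right) = \left(- \frac{2}{9}\right) \frac{65}{8} = - \frac{65}{36}$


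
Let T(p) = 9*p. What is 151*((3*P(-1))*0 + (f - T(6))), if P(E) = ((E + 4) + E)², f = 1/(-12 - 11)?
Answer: -187693/23 ≈ -8160.6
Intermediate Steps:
f = -1/23 (f = 1/(-23) = -1/23 ≈ -0.043478)
P(E) = (4 + 2*E)² (P(E) = ((4 + E) + E)² = (4 + 2*E)²)
151*((3*P(-1))*0 + (f - T(6))) = 151*((3*(4*(2 - 1)²))*0 + (-1/23 - 9*6)) = 151*((3*(4*1²))*0 + (-1/23 - 1*54)) = 151*((3*(4*1))*0 + (-1/23 - 54)) = 151*((3*4)*0 - 1243/23) = 151*(12*0 - 1243/23) = 151*(0 - 1243/23) = 151*(-1243/23) = -187693/23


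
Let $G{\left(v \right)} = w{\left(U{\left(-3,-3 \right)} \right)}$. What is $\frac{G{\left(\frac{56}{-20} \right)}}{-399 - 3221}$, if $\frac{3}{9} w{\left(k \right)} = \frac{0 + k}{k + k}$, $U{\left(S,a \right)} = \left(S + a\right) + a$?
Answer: $- \frac{3}{7240} \approx -0.00041436$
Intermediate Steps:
$U{\left(S,a \right)} = S + 2 a$
$w{\left(k \right)} = \frac{3}{2}$ ($w{\left(k \right)} = 3 \frac{0 + k}{k + k} = 3 \frac{k}{2 k} = 3 k \frac{1}{2 k} = 3 \cdot \frac{1}{2} = \frac{3}{2}$)
$G{\left(v \right)} = \frac{3}{2}$
$\frac{G{\left(\frac{56}{-20} \right)}}{-399 - 3221} = \frac{3}{2 \left(-399 - 3221\right)} = \frac{3}{2 \left(-3620\right)} = \frac{3}{2} \left(- \frac{1}{3620}\right) = - \frac{3}{7240}$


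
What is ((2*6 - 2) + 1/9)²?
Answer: 8281/81 ≈ 102.23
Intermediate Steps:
((2*6 - 2) + 1/9)² = ((12 - 2) + ⅑)² = (10 + ⅑)² = (91/9)² = 8281/81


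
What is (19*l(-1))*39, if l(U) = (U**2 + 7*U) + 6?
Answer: 0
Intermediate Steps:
l(U) = 6 + U**2 + 7*U
(19*l(-1))*39 = (19*(6 + (-1)**2 + 7*(-1)))*39 = (19*(6 + 1 - 7))*39 = (19*0)*39 = 0*39 = 0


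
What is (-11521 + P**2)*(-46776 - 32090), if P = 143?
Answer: -704115648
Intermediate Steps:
(-11521 + P**2)*(-46776 - 32090) = (-11521 + 143**2)*(-46776 - 32090) = (-11521 + 20449)*(-78866) = 8928*(-78866) = -704115648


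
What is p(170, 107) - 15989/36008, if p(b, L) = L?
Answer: 3836867/36008 ≈ 106.56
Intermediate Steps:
p(170, 107) - 15989/36008 = 107 - 15989/36008 = 3836867/36008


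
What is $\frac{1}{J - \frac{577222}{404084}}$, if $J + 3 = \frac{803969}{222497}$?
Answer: $- \frac{44953738874}{36640793591} \approx -1.2269$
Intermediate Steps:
$J = \frac{136478}{222497}$ ($J = -3 + \frac{803969}{222497} = \frac{136478}{222497} \approx 0.61339$)
$\frac{1}{J - \frac{577222}{404084}} = \frac{1}{\frac{136478}{222497} - \frac{577222}{404084}} = \frac{1}{\frac{136478}{222497} - \frac{288611}{202042}} = \frac{1}{- \frac{36640793591}{44953738874}} = - \frac{44953738874}{36640793591}$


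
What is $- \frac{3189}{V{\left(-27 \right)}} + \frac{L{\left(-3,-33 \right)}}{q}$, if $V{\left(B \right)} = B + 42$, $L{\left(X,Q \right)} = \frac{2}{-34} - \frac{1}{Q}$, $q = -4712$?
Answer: $- \frac{351246017}{1652145} \approx -212.6$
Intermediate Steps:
$L{\left(X,Q \right)} = - \frac{1}{17} - \frac{1}{Q}$ ($L{\left(X,Q \right)} = 2 \left(- \frac{1}{34}\right) - \frac{1}{Q} = - \frac{1}{17} - \frac{1}{Q}$)
$V{\left(B \right)} = 42 + B$
$- \frac{3189}{V{\left(-27 \right)}} + \frac{L{\left(-3,-33 \right)}}{q} = - \frac{3189}{42 - 27} + \frac{\frac{1}{17} \frac{1}{-33} \left(-17 - -33\right)}{-4712} = - \frac{3189}{15} + \frac{1}{17} \left(- \frac{1}{33}\right) \left(-17 + 33\right) \left(- \frac{1}{4712}\right) = \left(-3189\right) \frac{1}{15} + \frac{1}{17} \left(- \frac{1}{33}\right) 16 \left(- \frac{1}{4712}\right) = - \frac{1063}{5} - - \frac{2}{330429} = - \frac{1063}{5} + \frac{2}{330429} = - \frac{351246017}{1652145}$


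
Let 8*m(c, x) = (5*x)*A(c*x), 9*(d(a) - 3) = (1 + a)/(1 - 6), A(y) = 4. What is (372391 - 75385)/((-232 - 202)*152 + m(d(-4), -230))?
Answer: -99002/22181 ≈ -4.4634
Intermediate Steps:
d(a) = 134/45 - a/45 (d(a) = 3 + ((1 + a)/(1 - 6))/9 = 3 + ((1 + a)/(-5))/9 = 3 + ((1 + a)*(-1/5))/9 = 3 + (-1/5 - a/5)/9 = 3 + (-1/45 - a/45) = 134/45 - a/45)
m(c, x) = 5*x/2 (m(c, x) = ((5*x)*4)/8 = (20*x)/8 = 5*x/2)
(372391 - 75385)/((-232 - 202)*152 + m(d(-4), -230)) = (372391 - 75385)/((-232 - 202)*152 + (5/2)*(-230)) = 297006/(-434*152 - 575) = 297006/(-65968 - 575) = 297006/(-66543) = 297006*(-1/66543) = -99002/22181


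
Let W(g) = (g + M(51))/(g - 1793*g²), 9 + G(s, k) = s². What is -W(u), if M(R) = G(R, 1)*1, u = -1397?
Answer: 1195/3499236334 ≈ 3.4150e-7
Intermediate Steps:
G(s, k) = -9 + s²
M(R) = -9 + R² (M(R) = (-9 + R²)*1 = -9 + R²)
W(g) = (2592 + g)/(g - 1793*g²) (W(g) = (g + (-9 + 51²))/(g - 1793*g²) = (g + (-9 + 2601))/(g - 1793*g²) = (g + 2592)/(g - 1793*g²) = (2592 + g)/(g - 1793*g²))
-W(u) = -(-2592 - 1*(-1397))/((-1397)*(-1 + 1793*(-1397))) = -(-1)*(-2592 + 1397)/(1397*(-1 - 2504821)) = -(-1)*(-1195)/(1397*(-2504822)) = -(-1)*(-1)*(-1195)/(1397*2504822) = -1*(-1195/3499236334) = 1195/3499236334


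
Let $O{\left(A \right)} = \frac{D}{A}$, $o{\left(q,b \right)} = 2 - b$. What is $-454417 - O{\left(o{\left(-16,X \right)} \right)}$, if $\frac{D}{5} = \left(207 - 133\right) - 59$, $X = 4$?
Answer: $- \frac{908759}{2} \approx -4.5438 \cdot 10^{5}$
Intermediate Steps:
$D = 75$ ($D = 5 \left(\left(207 - 133\right) - 59\right) = 5 \left(74 - 59\right) = 5 \cdot 15 = 75$)
$O{\left(A \right)} = \frac{75}{A}$
$-454417 - O{\left(o{\left(-16,X \right)} \right)} = -454417 - \frac{75}{2 - 4} = -454417 - \frac{75}{-2} = -454417 - 75 \left(- \frac{1}{2}\right) = -454417 - - \frac{75}{2} = -454417 + \frac{75}{2} = - \frac{908759}{2}$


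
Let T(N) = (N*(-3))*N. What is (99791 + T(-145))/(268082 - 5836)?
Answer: 18358/131123 ≈ 0.14001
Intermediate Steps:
T(N) = -3*N**2 (T(N) = (-3*N)*N = -3*N**2)
(99791 + T(-145))/(268082 - 5836) = (99791 - 3*(-145)**2)/(268082 - 5836) = (99791 - 3*21025)/262246 = (99791 - 63075)*(1/262246) = 36716*(1/262246) = 18358/131123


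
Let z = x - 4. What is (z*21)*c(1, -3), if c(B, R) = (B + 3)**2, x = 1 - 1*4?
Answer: -2352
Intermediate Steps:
x = -3 (x = 1 - 4 = -3)
c(B, R) = (3 + B)**2
z = -7 (z = -3 - 4 = -7)
(z*21)*c(1, -3) = (-7*21)*(3 + 1)**2 = -147*4**2 = -147*16 = -2352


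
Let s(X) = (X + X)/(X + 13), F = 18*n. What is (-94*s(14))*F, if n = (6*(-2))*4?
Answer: 84224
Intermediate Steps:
n = -48 (n = -12*4 = -48)
F = -864 (F = 18*(-48) = -864)
s(X) = 2*X/(13 + X) (s(X) = (2*X)/(13 + X) = 2*X/(13 + X))
(-94*s(14))*F = -188*14/(13 + 14)*(-864) = -188*14/27*(-864) = -94*28/27*(-864) = -2632/27*(-864) = 84224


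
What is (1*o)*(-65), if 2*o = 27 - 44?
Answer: 1105/2 ≈ 552.50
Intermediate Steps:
o = -17/2 (o = (27 - 44)/2 = (½)*(-17) = -17/2 ≈ -8.5000)
(1*o)*(-65) = (1*(-17/2))*(-65) = -17/2*(-65) = 1105/2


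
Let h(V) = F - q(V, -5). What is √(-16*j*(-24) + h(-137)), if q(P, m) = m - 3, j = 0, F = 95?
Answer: √103 ≈ 10.149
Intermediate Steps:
q(P, m) = -3 + m
h(V) = 103 (h(V) = 95 - (-3 - 5) = 95 - 1*(-8) = 95 + 8 = 103)
√(-16*j*(-24) + h(-137)) = √(-16*0*(-24) + 103) = √(0*(-24) + 103) = √(0 + 103) = √103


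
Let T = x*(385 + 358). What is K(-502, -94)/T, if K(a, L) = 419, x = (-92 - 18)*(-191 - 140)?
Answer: 419/27052630 ≈ 1.5488e-5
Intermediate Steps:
x = 36410 (x = -110*(-331) = 36410)
T = 27052630 (T = 36410*(385 + 358) = 36410*743 = 27052630)
K(-502, -94)/T = 419/27052630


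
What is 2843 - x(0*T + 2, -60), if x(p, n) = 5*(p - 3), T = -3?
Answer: 2848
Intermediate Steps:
x(p, n) = -15 + 5*p (x(p, n) = 5*(-3 + p) = -15 + 5*p)
2843 - x(0*T + 2, -60) = 2843 - (-15 + 5*(0*(-3) + 2)) = 2843 - (-15 + 5*(0 + 2)) = 2843 - (-15 + 5*2) = 2843 - (-15 + 10) = 2843 - 1*(-5) = 2843 + 5 = 2848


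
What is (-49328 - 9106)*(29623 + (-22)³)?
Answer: -1108785150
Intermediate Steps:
(-49328 - 9106)*(29623 + (-22)³) = -58434*(29623 - 10648) = -58434*18975 = -1108785150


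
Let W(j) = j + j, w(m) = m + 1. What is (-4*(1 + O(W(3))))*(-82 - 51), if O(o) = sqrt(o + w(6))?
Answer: 532 + 532*sqrt(13) ≈ 2450.2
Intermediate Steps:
w(m) = 1 + m
W(j) = 2*j
O(o) = sqrt(7 + o) (O(o) = sqrt(o + (1 + 6)) = sqrt(o + 7) = sqrt(7 + o))
(-4*(1 + O(W(3))))*(-82 - 51) = (-4*(1 + sqrt(7 + 2*3)))*(-82 - 51) = -4*(1 + sqrt(7 + 6))*(-133) = -4*(1 + sqrt(13))*(-133) = (-4 - 4*sqrt(13))*(-133) = 532 + 532*sqrt(13)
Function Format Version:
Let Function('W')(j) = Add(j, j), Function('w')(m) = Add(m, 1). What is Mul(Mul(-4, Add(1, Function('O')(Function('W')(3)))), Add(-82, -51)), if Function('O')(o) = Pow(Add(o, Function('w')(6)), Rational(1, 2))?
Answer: Add(532, Mul(532, Pow(13, Rational(1, 2)))) ≈ 2450.2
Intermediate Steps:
Function('w')(m) = Add(1, m)
Function('W')(j) = Mul(2, j)
Function('O')(o) = Pow(Add(7, o), Rational(1, 2)) (Function('O')(o) = Pow(Add(o, Add(1, 6)), Rational(1, 2)) = Pow(Add(o, 7), Rational(1, 2)) = Pow(Add(7, o), Rational(1, 2)))
Mul(Mul(-4, Add(1, Function('O')(Function('W')(3)))), Add(-82, -51)) = Mul(Mul(-4, Add(1, Pow(Add(7, Mul(2, 3)), Rational(1, 2)))), Add(-82, -51)) = Mul(Mul(-4, Add(1, Pow(Add(7, 6), Rational(1, 2)))), -133) = Mul(Mul(-4, Add(1, Pow(13, Rational(1, 2)))), -133) = Mul(Add(-4, Mul(-4, Pow(13, Rational(1, 2)))), -133) = Add(532, Mul(532, Pow(13, Rational(1, 2))))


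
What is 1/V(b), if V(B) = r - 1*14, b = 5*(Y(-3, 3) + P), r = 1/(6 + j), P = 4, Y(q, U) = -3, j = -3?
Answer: -3/41 ≈ -0.073171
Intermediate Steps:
r = 1/3 (r = 1/(6 - 3) = 1/3 ≈ 0.33333)
b = 5 (b = 5*(-3 + 4) = 5*1 = 5)
V(B) = -41/3 (V(B) = 1/3 - 1*14 = 1/3 - 14 = -41/3)
1/V(b) = 1/(-41/3) = -3/41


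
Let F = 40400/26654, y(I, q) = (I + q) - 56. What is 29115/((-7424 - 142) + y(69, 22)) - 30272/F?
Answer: -379857085783/19015775 ≈ -19976.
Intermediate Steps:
y(I, q) = -56 + I + q
F = 20200/13327 (F = 40400*(1/26654) = 20200/13327 ≈ 1.5157)
29115/((-7424 - 142) + y(69, 22)) - 30272/F = 29115/((-7424 - 142) + (-56 + 69 + 22)) - 30272/20200/13327 = 29115/(-7566 + 35) - 30272*13327/20200 = 29115/(-7531) - 50429368/2525 = 29115*(-1/7531) - 50429368/2525 = -29115/7531 - 50429368/2525 = -379857085783/19015775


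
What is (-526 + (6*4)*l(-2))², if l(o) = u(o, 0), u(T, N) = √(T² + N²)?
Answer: 228484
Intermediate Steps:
u(T, N) = √(N² + T²)
l(o) = √(o²) (l(o) = √(0² + o²) = √(0 + o²) = √(o²))
(-526 + (6*4)*l(-2))² = (-526 + (6*4)*√((-2)²))² = (-526 + 24*√4)² = (-526 + 24*2)² = (-526 + 48)² = (-478)² = 228484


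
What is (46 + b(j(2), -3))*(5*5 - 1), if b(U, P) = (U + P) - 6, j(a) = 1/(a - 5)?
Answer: 880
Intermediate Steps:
j(a) = 1/(-5 + a)
b(U, P) = -6 + P + U (b(U, P) = (P + U) - 6 = -6 + P + U)
(46 + b(j(2), -3))*(5*5 - 1) = (46 + (-6 - 3 + 1/(-5 + 2)))*(5*5 - 1) = (46 + (-6 - 3 + 1/(-3)))*(25 - 1) = (46 + (-6 - 3 - ⅓))*24 = (46 - 28/3)*24 = (110/3)*24 = 880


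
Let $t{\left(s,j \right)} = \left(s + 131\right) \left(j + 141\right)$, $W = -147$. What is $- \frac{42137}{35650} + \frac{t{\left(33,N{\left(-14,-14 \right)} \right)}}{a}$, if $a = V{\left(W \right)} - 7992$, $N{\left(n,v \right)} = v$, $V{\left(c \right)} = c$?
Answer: $- \frac{1085471243}{290155350} \approx -3.741$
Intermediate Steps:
$t{\left(s,j \right)} = \left(131 + s\right) \left(141 + j\right)$
$a = -8139$ ($a = -147 - 7992 = -8139$)
$- \frac{42137}{35650} + \frac{t{\left(33,N{\left(-14,-14 \right)} \right)}}{a} = - \frac{42137}{35650} + \frac{18471 + 131 \left(-14\right) + 141 \cdot 33 - 462}{-8139} = \left(-42137\right) \frac{1}{35650} + \left(18471 - 1834 + 4653 - 462\right) \left(- \frac{1}{8139}\right) = - \frac{42137}{35650} + 20828 \left(- \frac{1}{8139}\right) = - \frac{42137}{35650} - \frac{20828}{8139} = - \frac{1085471243}{290155350}$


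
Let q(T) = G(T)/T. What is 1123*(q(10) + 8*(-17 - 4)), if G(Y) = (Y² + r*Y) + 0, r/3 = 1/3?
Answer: -176311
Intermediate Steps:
r = 1 (r = 3/3 = 3*(⅓) = 1)
G(Y) = Y + Y² (G(Y) = (Y² + 1*Y) + 0 = (Y² + Y) + 0 = (Y + Y²) + 0 = Y + Y²)
q(T) = 1 + T (q(T) = (T*(1 + T))/T = 1 + T)
1123*(q(10) + 8*(-17 - 4)) = 1123*((1 + 10) + 8*(-17 - 4)) = 1123*(11 + 8*(-21)) = 1123*(11 - 168) = 1123*(-157) = -176311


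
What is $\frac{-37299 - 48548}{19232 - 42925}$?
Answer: $\frac{85847}{23693} \approx 3.6233$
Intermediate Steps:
$\frac{-37299 - 48548}{19232 - 42925} = - \frac{85847}{-23693} = \left(-85847\right) \left(- \frac{1}{23693}\right) = \frac{85847}{23693}$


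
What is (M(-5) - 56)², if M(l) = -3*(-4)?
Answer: 1936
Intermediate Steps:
M(l) = 12
(M(-5) - 56)² = (12 - 56)² = (-44)² = 1936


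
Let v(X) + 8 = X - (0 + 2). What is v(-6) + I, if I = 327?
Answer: 311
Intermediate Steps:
v(X) = -10 + X (v(X) = -8 + (X - (0 + 2)) = -8 + (X - 1*2) = -8 + (X - 2) = -8 + (-2 + X) = -10 + X)
v(-6) + I = (-10 - 6) + 327 = -16 + 327 = 311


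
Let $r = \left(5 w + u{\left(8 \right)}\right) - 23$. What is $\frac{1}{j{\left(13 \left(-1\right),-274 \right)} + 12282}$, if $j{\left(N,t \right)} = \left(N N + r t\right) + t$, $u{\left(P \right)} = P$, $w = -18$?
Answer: $\frac{1}{40947} \approx 2.4422 \cdot 10^{-5}$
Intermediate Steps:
$r = -105$ ($r = \left(5 \left(-18\right) + 8\right) - 23 = \left(-90 + 8\right) - 23 = -82 - 23 = -105$)
$j{\left(N,t \right)} = N^{2} - 104 t$ ($j{\left(N,t \right)} = \left(N N - 105 t\right) + t = \left(N^{2} - 105 t\right) + t = N^{2} - 104 t$)
$\frac{1}{j{\left(13 \left(-1\right),-274 \right)} + 12282} = \frac{1}{\left(\left(13 \left(-1\right)\right)^{2} - -28496\right) + 12282} = \frac{1}{\left(\left(-13\right)^{2} + 28496\right) + 12282} = \frac{1}{\left(169 + 28496\right) + 12282} = \frac{1}{28665 + 12282} = \frac{1}{40947}$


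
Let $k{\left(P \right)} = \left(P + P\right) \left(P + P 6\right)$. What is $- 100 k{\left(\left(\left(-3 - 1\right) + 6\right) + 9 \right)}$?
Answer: $-169400$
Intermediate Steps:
$k{\left(P \right)} = 14 P^{2}$ ($k{\left(P \right)} = 2 P \left(P + 6 P\right) = 2 P 7 P = 14 P^{2}$)
$- 100 k{\left(\left(\left(-3 - 1\right) + 6\right) + 9 \right)} = - 100 \cdot 14 \left(\left(\left(-3 - 1\right) + 6\right) + 9\right)^{2} = - 100 \cdot 14 \left(\left(-4 + 6\right) + 9\right)^{2} = - 100 \cdot 14 \left(2 + 9\right)^{2} = - 100 \cdot 14 \cdot 11^{2} = - 100 \cdot 14 \cdot 121 = \left(-100\right) 1694 = -169400$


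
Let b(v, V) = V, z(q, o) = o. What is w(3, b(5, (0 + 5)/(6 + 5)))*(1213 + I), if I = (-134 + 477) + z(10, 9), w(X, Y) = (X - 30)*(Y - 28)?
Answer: 12803265/11 ≈ 1.1639e+6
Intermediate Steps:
w(X, Y) = (-30 + X)*(-28 + Y)
I = 352 (I = (-134 + 477) + 9 = 343 + 9 = 352)
w(3, b(5, (0 + 5)/(6 + 5)))*(1213 + I) = (840 - 30*(0 + 5)/(6 + 5) - 28*3 + 3*((0 + 5)/(6 + 5)))*(1213 + 352) = (840 - 150/11 - 84 + 3*(5/11))*1565 = (840 - 150/11 - 84 + 3*(5*(1/11)))*1565 = (840 - 30*5/11 - 84 + 3*(5/11))*1565 = (840 - 150/11 - 84 + 15/11)*1565 = (8181/11)*1565 = 12803265/11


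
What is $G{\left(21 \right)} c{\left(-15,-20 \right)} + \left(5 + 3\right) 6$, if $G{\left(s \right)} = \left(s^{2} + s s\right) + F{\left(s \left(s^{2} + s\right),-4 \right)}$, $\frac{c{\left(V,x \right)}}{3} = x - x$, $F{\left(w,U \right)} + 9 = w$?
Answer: $48$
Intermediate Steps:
$F{\left(w,U \right)} = -9 + w$
$c{\left(V,x \right)} = 0$ ($c{\left(V,x \right)} = 3 \left(x - x\right) = 3 \cdot 0 = 0$)
$G{\left(s \right)} = -9 + 2 s^{2} + s \left(s + s^{2}\right)$ ($G{\left(s \right)} = \left(s^{2} + s s\right) + \left(-9 + s \left(s^{2} + s\right)\right) = \left(s^{2} + s^{2}\right) + \left(-9 + s \left(s + s^{2}\right)\right) = 2 s^{2} + \left(-9 + s \left(s + s^{2}\right)\right) = -9 + 2 s^{2} + s \left(s + s^{2}\right)$)
$G{\left(21 \right)} c{\left(-15,-20 \right)} + \left(5 + 3\right) 6 = \left(-9 + 21^{3} + 3 \cdot 21^{2}\right) 0 + \left(5 + 3\right) 6 = \left(-9 + 9261 + 3 \cdot 441\right) 0 + 8 \cdot 6 = \left(-9 + 9261 + 1323\right) 0 + 48 = 10575 \cdot 0 + 48 = 0 + 48 = 48$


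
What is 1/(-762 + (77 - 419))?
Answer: -1/1104 ≈ -0.00090580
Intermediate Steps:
1/(-762 + (77 - 419)) = 1/(-762 - 342) = 1/(-1104) = -1/1104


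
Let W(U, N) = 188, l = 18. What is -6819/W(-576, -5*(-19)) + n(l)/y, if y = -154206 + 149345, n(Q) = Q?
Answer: -33150543/913868 ≈ -36.275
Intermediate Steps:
y = -4861
-6819/W(-576, -5*(-19)) + n(l)/y = -6819/188 + 18/(-4861) = -6819*1/188 + 18*(-1/4861) = -6819/188 - 18/4861 = -33150543/913868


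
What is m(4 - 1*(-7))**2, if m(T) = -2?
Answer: 4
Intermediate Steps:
m(4 - 1*(-7))**2 = (-2)**2 = 4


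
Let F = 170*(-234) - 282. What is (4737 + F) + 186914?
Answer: 151589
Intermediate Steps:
F = -40062 (F = -39780 - 282 = -40062)
(4737 + F) + 186914 = (4737 - 40062) + 186914 = -35325 + 186914 = 151589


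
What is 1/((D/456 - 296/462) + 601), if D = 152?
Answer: 231/138760 ≈ 0.0016647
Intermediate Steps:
1/((D/456 - 296/462) + 601) = 1/((152/456 - 296/462) + 601) = 1/((152*(1/456) - 296*1/462) + 601) = 1/((1/3 - 148/231) + 601) = 1/(-71/231 + 601) = 1/(138760/231) = 231/138760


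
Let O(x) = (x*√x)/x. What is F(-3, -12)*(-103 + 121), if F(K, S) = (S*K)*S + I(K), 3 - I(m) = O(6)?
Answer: -7722 - 18*√6 ≈ -7766.1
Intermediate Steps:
O(x) = √x (O(x) = x^(3/2)/x = √x)
I(m) = 3 - √6
F(K, S) = 3 - √6 + K*S² (F(K, S) = (S*K)*S + (3 - √6) = (K*S)*S + (3 - √6) = K*S² + (3 - √6) = 3 - √6 + K*S²)
F(-3, -12)*(-103 + 121) = (3 - √6 - 3*(-12)²)*(-103 + 121) = (3 - √6 - 3*144)*18 = (3 - √6 - 432)*18 = (-429 - √6)*18 = -7722 - 18*√6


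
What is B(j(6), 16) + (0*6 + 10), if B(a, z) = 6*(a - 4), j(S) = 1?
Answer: -8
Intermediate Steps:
B(a, z) = -24 + 6*a (B(a, z) = 6*(-4 + a) = -24 + 6*a)
B(j(6), 16) + (0*6 + 10) = (-24 + 6*1) + (0*6 + 10) = (-24 + 6) + (0 + 10) = -18 + 10 = -8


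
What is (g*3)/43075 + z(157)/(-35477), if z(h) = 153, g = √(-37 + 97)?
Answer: -153/35477 + 6*√15/43075 ≈ -0.0037732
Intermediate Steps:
g = 2*√15 (g = √60 = 2*√15 ≈ 7.7460)
(g*3)/43075 + z(157)/(-35477) = ((2*√15)*3)/43075 + 153/(-35477) = (6*√15)*(1/43075) + 153*(-1/35477) = 6*√15/43075 - 153/35477 = -153/35477 + 6*√15/43075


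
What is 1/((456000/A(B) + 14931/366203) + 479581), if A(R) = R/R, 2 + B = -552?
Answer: 366203/342612583874 ≈ 1.0689e-6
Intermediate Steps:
B = -554 (B = -2 - 552 = -554)
A(R) = 1
1/((456000/A(B) + 14931/366203) + 479581) = 1/((456000/1 + 14931/366203) + 479581) = 1/((456000*1 + 14931*(1/366203)) + 479581) = 1/((456000 + 14931/366203) + 479581) = 1/(166988582931/366203 + 479581) = 1/(342612583874/366203) = 366203/342612583874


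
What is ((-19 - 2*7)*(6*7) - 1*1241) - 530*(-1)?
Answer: -2097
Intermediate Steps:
((-19 - 2*7)*(6*7) - 1*1241) - 530*(-1) = ((-19 - 14)*42 - 1241) - 1*(-530) = (-33*42 - 1241) + 530 = (-1386 - 1241) + 530 = -2627 + 530 = -2097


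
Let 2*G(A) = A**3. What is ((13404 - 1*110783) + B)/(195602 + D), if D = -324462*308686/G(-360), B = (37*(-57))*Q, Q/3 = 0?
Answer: -189304776000/388596694411 ≈ -0.48715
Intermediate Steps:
G(A) = A**3/2
Q = 0 (Q = 3*0 = 0)
B = 0 (B = (37*(-57))*0 = -2109*0 = 0)
D = 8346406411/1944000 (D = -324462/(((1/2)*(-360)**3)/308686) = -324462/(((1/2)*(-46656000))*(1/308686)) = -324462/((-23328000*1/308686)) = -324462/(-11664000/154343) = -324462*(-154343/11664000) = 8346406411/1944000 ≈ 4293.4)
((13404 - 1*110783) + B)/(195602 + D) = ((13404 - 1*110783) + 0)/(195602 + 8346406411/1944000) = ((13404 - 110783) + 0)/(388596694411/1944000) = (-97379 + 0)*(1944000/388596694411) = -97379*1944000/388596694411 = -189304776000/388596694411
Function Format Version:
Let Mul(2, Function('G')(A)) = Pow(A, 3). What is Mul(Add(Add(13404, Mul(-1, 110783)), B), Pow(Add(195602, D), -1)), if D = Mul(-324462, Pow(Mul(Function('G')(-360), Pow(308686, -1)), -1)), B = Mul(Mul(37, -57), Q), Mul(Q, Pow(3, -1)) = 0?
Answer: Rational(-189304776000, 388596694411) ≈ -0.48715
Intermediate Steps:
Function('G')(A) = Mul(Rational(1, 2), Pow(A, 3))
Q = 0 (Q = Mul(3, 0) = 0)
B = 0 (B = Mul(Mul(37, -57), 0) = Mul(-2109, 0) = 0)
D = Rational(8346406411, 1944000) (D = Mul(-324462, Pow(Mul(Mul(Rational(1, 2), Pow(-360, 3)), Pow(308686, -1)), -1)) = Mul(-324462, Pow(Mul(Mul(Rational(1, 2), -46656000), Rational(1, 308686)), -1)) = Mul(-324462, Pow(Mul(-23328000, Rational(1, 308686)), -1)) = Mul(-324462, Pow(Rational(-11664000, 154343), -1)) = Mul(-324462, Rational(-154343, 11664000)) = Rational(8346406411, 1944000) ≈ 4293.4)
Mul(Add(Add(13404, Mul(-1, 110783)), B), Pow(Add(195602, D), -1)) = Mul(Add(Add(13404, Mul(-1, 110783)), 0), Pow(Add(195602, Rational(8346406411, 1944000)), -1)) = Mul(Add(Add(13404, -110783), 0), Pow(Rational(388596694411, 1944000), -1)) = Mul(Add(-97379, 0), Rational(1944000, 388596694411)) = Mul(-97379, Rational(1944000, 388596694411)) = Rational(-189304776000, 388596694411)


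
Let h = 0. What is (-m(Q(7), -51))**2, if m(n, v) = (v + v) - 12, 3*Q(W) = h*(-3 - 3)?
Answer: 12996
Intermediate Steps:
Q(W) = 0 (Q(W) = (0*(-3 - 3))/3 = (0*(-6))/3 = (1/3)*0 = 0)
m(n, v) = -12 + 2*v (m(n, v) = 2*v - 12 = -12 + 2*v)
(-m(Q(7), -51))**2 = (-(-12 + 2*(-51)))**2 = (-(-12 - 102))**2 = (-1*(-114))**2 = 114**2 = 12996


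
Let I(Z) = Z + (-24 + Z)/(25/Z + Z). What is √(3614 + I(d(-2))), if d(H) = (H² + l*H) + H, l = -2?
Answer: 2*√3365858/61 ≈ 60.152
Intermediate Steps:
d(H) = H² - H (d(H) = (H² - 2*H) + H = H² - H)
I(Z) = Z + (-24 + Z)/(Z + 25/Z)
√(3614 + I(d(-2))) = √(3614 + (-2*(-1 - 2))*(1 - 2*(-1 - 2) + (-2*(-1 - 2))²)/(25 + (-2*(-1 - 2))²)) = √(3614 + (-2*(-3))*(1 - 2*(-3) + (-2*(-3))²)/(25 + (-2*(-3))²)) = √(3614 + 6*(1 + 6 + 6²)/(25 + 6²)) = √(3614 + 6*(1 + 6 + 36)/(25 + 36)) = √(3614 + 6*43/61) = √(3614 + 6*(1/61)*43) = √(3614 + 258/61) = √(220712/61) = 2*√3365858/61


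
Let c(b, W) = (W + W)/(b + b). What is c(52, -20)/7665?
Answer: -1/19929 ≈ -5.0178e-5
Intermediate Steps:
c(b, W) = W/b (c(b, W) = (2*W)/((2*b)) = (2*W)*(1/(2*b)) = W/b)
c(52, -20)/7665 = -20/52/7665 = -20*1/52*(1/7665) = -5/13*1/7665 = -1/19929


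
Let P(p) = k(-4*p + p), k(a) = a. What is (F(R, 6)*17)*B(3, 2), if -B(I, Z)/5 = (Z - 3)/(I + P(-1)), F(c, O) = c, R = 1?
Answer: 85/6 ≈ 14.167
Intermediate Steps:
P(p) = -3*p (P(p) = -4*p + p = -3*p)
B(I, Z) = -5*(-3 + Z)/(3 + I) (B(I, Z) = -5*(Z - 3)/(I - 3*(-1)) = -5*(-3 + Z)/(I + 3) = -5*(-3 + Z)/(3 + I))
(F(R, 6)*17)*B(3, 2) = (1*17)*(5*(3 - 1*2)/(3 + 3)) = 17*(5*(3 - 2)/6) = 17*(5*(⅙)*1) = 17*(⅚) = 85/6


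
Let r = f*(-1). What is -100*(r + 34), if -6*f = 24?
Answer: -3800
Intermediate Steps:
f = -4 (f = -1/6*24 = -4)
r = 4 (r = -4*(-1) = 4)
-100*(r + 34) = -100*(4 + 34) = -100*38 = -3800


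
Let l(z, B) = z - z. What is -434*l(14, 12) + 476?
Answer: 476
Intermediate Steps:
l(z, B) = 0
-434*l(14, 12) + 476 = -434*0 + 476 = 0 + 476 = 476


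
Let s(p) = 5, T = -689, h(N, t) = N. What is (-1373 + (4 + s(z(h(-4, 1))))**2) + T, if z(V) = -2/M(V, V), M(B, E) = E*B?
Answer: -1981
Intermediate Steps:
M(B, E) = B*E
z(V) = -2/V**2
(-1373 + (4 + s(z(h(-4, 1))))**2) + T = (-1373 + (4 + 5)**2) - 689 = (-1373 + 9**2) - 689 = (-1373 + 81) - 689 = -1292 - 689 = -1981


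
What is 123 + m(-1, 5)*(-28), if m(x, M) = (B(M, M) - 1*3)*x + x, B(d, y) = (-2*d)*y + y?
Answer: -1193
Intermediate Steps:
B(d, y) = y - 2*d*y (B(d, y) = -2*d*y + y = y - 2*d*y)
m(x, M) = x + x*(-3 + M*(1 - 2*M)) (m(x, M) = (M*(1 - 2*M) - 1*3)*x + x = (M*(1 - 2*M) - 3)*x + x = (-3 + M*(1 - 2*M))*x + x = x*(-3 + M*(1 - 2*M)) + x = x + x*(-3 + M*(1 - 2*M)))
123 + m(-1, 5)*(-28) = 123 - (-2 + 5 - 2*5**2)*(-28) = 123 - (-2 + 5 - 2*25)*(-28) = 123 - (-2 + 5 - 50)*(-28) = 123 - 1*(-47)*(-28) = 123 + 47*(-28) = 123 - 1316 = -1193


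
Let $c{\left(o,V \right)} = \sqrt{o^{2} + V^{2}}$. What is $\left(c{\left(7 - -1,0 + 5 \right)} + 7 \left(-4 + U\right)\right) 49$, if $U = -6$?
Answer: $-3430 + 49 \sqrt{89} \approx -2967.7$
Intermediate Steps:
$c{\left(o,V \right)} = \sqrt{V^{2} + o^{2}}$
$\left(c{\left(7 - -1,0 + 5 \right)} + 7 \left(-4 + U\right)\right) 49 = \left(\sqrt{\left(0 + 5\right)^{2} + \left(7 - -1\right)^{2}} + 7 \left(-4 - 6\right)\right) 49 = \left(\sqrt{5^{2} + \left(7 + 1\right)^{2}} + 7 \left(-10\right)\right) 49 = \left(\sqrt{25 + 8^{2}} - 70\right) 49 = \left(\sqrt{25 + 64} - 70\right) 49 = \left(\sqrt{89} - 70\right) 49 = \left(-70 + \sqrt{89}\right) 49 = -3430 + 49 \sqrt{89}$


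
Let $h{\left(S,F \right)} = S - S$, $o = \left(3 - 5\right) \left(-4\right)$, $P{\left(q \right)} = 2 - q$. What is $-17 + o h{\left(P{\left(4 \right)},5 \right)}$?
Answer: $-17$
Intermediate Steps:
$o = 8$ ($o = \left(-2\right) \left(-4\right) = 8$)
$h{\left(S,F \right)} = 0$
$-17 + o h{\left(P{\left(4 \right)},5 \right)} = -17 + 8 \cdot 0 = -17 + 0 = -17$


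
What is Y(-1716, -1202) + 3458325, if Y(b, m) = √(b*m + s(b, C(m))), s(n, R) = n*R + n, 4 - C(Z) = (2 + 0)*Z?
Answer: 3458325 + 2*I*√517803 ≈ 3.4583e+6 + 1439.2*I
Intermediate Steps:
C(Z) = 4 - 2*Z (C(Z) = 4 - (2 + 0)*Z = 4 - 2*Z)
s(n, R) = n + R*n (s(n, R) = R*n + n = n + R*n)
Y(b, m) = √(b*m + b*(5 - 2*m)) (Y(b, m) = √(b*m + b*(1 + (4 - 2*m))) = √(b*m + b*(5 - 2*m)))
Y(-1716, -1202) + 3458325 = √(-1716*(5 - 1*(-1202))) + 3458325 = √(-1716*(5 + 1202)) + 3458325 = √(-1716*1207) + 3458325 = √(-2071212) + 3458325 = 2*I*√517803 + 3458325 = 3458325 + 2*I*√517803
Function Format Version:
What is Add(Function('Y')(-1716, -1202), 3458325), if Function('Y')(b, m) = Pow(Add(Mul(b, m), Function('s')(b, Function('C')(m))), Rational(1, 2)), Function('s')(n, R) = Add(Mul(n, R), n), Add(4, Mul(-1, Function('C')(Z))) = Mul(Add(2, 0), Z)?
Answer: Add(3458325, Mul(2, I, Pow(517803, Rational(1, 2)))) ≈ Add(3.4583e+6, Mul(1439.2, I))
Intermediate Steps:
Function('C')(Z) = Add(4, Mul(-2, Z)) (Function('C')(Z) = Add(4, Mul(-1, Mul(Add(2, 0), Z))) = Add(4, Mul(-1, Mul(2, Z))) = Add(4, Mul(-2, Z)))
Function('s')(n, R) = Add(n, Mul(R, n)) (Function('s')(n, R) = Add(Mul(R, n), n) = Add(n, Mul(R, n)))
Function('Y')(b, m) = Pow(Add(Mul(b, m), Mul(b, Add(5, Mul(-2, m)))), Rational(1, 2)) (Function('Y')(b, m) = Pow(Add(Mul(b, m), Mul(b, Add(1, Add(4, Mul(-2, m))))), Rational(1, 2)) = Pow(Add(Mul(b, m), Mul(b, Add(5, Mul(-2, m)))), Rational(1, 2)))
Add(Function('Y')(-1716, -1202), 3458325) = Add(Pow(Mul(-1716, Add(5, Mul(-1, -1202))), Rational(1, 2)), 3458325) = Add(Pow(Mul(-1716, Add(5, 1202)), Rational(1, 2)), 3458325) = Add(Pow(Mul(-1716, 1207), Rational(1, 2)), 3458325) = Add(Pow(-2071212, Rational(1, 2)), 3458325) = Add(Mul(2, I, Pow(517803, Rational(1, 2))), 3458325) = Add(3458325, Mul(2, I, Pow(517803, Rational(1, 2))))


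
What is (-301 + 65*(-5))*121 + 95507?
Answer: 19761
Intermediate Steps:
(-301 + 65*(-5))*121 + 95507 = (-301 - 325)*121 + 95507 = -626*121 + 95507 = -75746 + 95507 = 19761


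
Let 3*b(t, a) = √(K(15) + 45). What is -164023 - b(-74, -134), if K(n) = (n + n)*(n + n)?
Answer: -164023 - √105 ≈ -1.6403e+5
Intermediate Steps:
K(n) = 4*n² (K(n) = (2*n)*(2*n) = 4*n²)
b(t, a) = √105 (b(t, a) = √(4*15² + 45)/3 = √(4*225 + 45)/3 = √(900 + 45)/3 = √945/3 = (3*√105)/3 = √105)
-164023 - b(-74, -134) = -164023 - √105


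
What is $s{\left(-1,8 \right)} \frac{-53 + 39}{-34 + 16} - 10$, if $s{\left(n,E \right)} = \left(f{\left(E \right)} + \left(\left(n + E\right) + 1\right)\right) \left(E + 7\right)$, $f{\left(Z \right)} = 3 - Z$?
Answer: $25$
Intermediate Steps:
$s{\left(n,E \right)} = \left(4 + n\right) \left(7 + E\right)$ ($s{\left(n,E \right)} = \left(\left(3 - E\right) + \left(\left(n + E\right) + 1\right)\right) \left(E + 7\right) = \left(\left(3 - E\right) + \left(\left(E + n\right) + 1\right)\right) \left(7 + E\right) = \left(\left(3 - E\right) + \left(1 + E + n\right)\right) \left(7 + E\right) = \left(4 + n\right) \left(7 + E\right)$)
$s{\left(-1,8 \right)} \frac{-53 + 39}{-34 + 16} - 10 = \left(28 + 4 \cdot 8 + 7 \left(-1\right) + 8 \left(-1\right)\right) \frac{-53 + 39}{-34 + 16} - 10 = \left(28 + 32 - 7 - 8\right) \left(- \frac{14}{-18}\right) - 10 = 45 \left(\left(-14\right) \left(- \frac{1}{18}\right)\right) - 10 = 45 \cdot \frac{7}{9} - 10 = 35 - 10 = 25$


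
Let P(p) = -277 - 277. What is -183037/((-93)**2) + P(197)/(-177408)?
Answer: -200416275/9471616 ≈ -21.160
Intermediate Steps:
P(p) = -554
-183037/((-93)**2) + P(197)/(-177408) = -183037/((-93)**2) - 554/(-177408) = -183037/8649 - 554*(-1/177408) = -183037*1/8649 + 277/88704 = -183037/8649 + 277/88704 = -200416275/9471616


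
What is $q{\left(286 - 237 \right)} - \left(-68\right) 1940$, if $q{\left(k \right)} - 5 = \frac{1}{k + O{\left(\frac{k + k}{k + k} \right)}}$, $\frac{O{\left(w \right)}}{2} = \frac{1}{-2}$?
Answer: $\frac{6332401}{48} \approx 1.3193 \cdot 10^{5}$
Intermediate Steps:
$O{\left(w \right)} = -1$ ($O{\left(w \right)} = \frac{2}{-2} = 2 \left(- \frac{1}{2}\right) = -1$)
$q{\left(k \right)} = 5 + \frac{1}{-1 + k}$ ($q{\left(k \right)} = 5 + \frac{1}{k - 1} = 5 + \frac{1}{-1 + k}$)
$q{\left(286 - 237 \right)} - \left(-68\right) 1940 = \frac{-4 + 5 \left(286 - 237\right)}{-1 + \left(286 - 237\right)} - \left(-68\right) 1940 = \frac{-4 + 5 \left(286 - 237\right)}{-1 + \left(286 - 237\right)} - -131920 = \frac{-4 + 5 \cdot 49}{-1 + 49} + 131920 = \frac{-4 + 245}{48} + 131920 = \frac{1}{48} \cdot 241 + 131920 = \frac{241}{48} + 131920 = \frac{6332401}{48}$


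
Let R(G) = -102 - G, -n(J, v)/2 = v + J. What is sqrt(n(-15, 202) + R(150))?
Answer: I*sqrt(626) ≈ 25.02*I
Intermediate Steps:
n(J, v) = -2*J - 2*v (n(J, v) = -2*(v + J) = -2*(J + v) = -2*J - 2*v)
sqrt(n(-15, 202) + R(150)) = sqrt((-2*(-15) - 2*202) + (-102 - 1*150)) = sqrt((30 - 404) + (-102 - 150)) = sqrt(-374 - 252) = sqrt(-626) = I*sqrt(626)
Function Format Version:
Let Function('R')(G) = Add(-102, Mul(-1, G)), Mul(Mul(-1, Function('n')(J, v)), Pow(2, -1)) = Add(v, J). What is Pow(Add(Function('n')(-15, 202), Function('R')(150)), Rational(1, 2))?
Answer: Mul(I, Pow(626, Rational(1, 2))) ≈ Mul(25.020, I)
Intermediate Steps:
Function('n')(J, v) = Add(Mul(-2, J), Mul(-2, v)) (Function('n')(J, v) = Mul(-2, Add(v, J)) = Mul(-2, Add(J, v)) = Add(Mul(-2, J), Mul(-2, v)))
Pow(Add(Function('n')(-15, 202), Function('R')(150)), Rational(1, 2)) = Pow(Add(Add(Mul(-2, -15), Mul(-2, 202)), Add(-102, Mul(-1, 150))), Rational(1, 2)) = Pow(Add(Add(30, -404), Add(-102, -150)), Rational(1, 2)) = Pow(Add(-374, -252), Rational(1, 2)) = Pow(-626, Rational(1, 2)) = Mul(I, Pow(626, Rational(1, 2)))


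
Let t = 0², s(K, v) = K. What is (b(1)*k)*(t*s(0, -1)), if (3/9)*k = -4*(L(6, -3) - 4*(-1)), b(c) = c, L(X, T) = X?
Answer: 0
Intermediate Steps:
t = 0
k = -120 (k = 3*(-4*(6 - 4*(-1))) = 3*(-4*(6 + 4)) = 3*(-4*10) = 3*(-40) = -120)
(b(1)*k)*(t*s(0, -1)) = (1*(-120))*(0*0) = -120*0 = 0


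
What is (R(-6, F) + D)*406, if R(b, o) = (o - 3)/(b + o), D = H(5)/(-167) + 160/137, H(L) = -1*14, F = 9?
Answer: 30204776/22879 ≈ 1320.2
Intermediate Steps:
H(L) = -14
D = 28638/22879 (D = -14/(-167) + 160/137 = -14*(-1/167) + 160*(1/137) = 14/167 + 160/137 = 28638/22879 ≈ 1.2517)
R(b, o) = (-3 + o)/(b + o)
(R(-6, F) + D)*406 = ((-3 + 9)/(-6 + 9) + 28638/22879)*406 = (6/3 + 28638/22879)*406 = ((⅓)*6 + 28638/22879)*406 = (2 + 28638/22879)*406 = (74396/22879)*406 = 30204776/22879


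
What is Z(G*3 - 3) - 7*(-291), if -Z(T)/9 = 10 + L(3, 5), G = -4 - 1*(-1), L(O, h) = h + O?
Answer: 1875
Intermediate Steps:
L(O, h) = O + h
G = -3 (G = -4 + 1 = -3)
Z(T) = -162 (Z(T) = -9*(10 + (3 + 5)) = -9*(10 + 8) = -9*18 = -162)
Z(G*3 - 3) - 7*(-291) = -162 - 7*(-291) = -162 + 2037 = 1875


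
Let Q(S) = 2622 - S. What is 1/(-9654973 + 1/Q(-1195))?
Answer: -3817/36853031940 ≈ -1.0357e-7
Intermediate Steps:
1/(-9654973 + 1/Q(-1195)) = 1/(-9654973 + 1/(2622 - 1*(-1195))) = 1/(-9654973 + 1/(2622 + 1195)) = 1/(-9654973 + 1/3817) = 1/(-36853031940/3817) = -3817/36853031940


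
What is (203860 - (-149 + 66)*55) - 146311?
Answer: 62114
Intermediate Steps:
(203860 - (-149 + 66)*55) - 146311 = (203860 - (-83)*55) - 146311 = (203860 - 1*(-4565)) - 146311 = (203860 + 4565) - 146311 = 208425 - 146311 = 62114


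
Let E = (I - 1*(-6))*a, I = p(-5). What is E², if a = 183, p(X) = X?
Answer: 33489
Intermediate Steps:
I = -5
E = 183 (E = (-5 - 1*(-6))*183 = (-5 + 6)*183 = 1*183 = 183)
E² = 183² = 33489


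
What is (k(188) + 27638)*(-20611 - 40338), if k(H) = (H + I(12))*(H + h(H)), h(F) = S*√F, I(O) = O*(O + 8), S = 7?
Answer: -6588708798 - 365206408*√47 ≈ -9.0924e+9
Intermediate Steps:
I(O) = O*(8 + O)
h(F) = 7*√F
k(H) = (240 + H)*(H + 7*√H) (k(H) = (H + 12*(8 + 12))*(H + 7*√H) = (H + 12*20)*(H + 7*√H) = (H + 240)*(H + 7*√H) = (240 + H)*(H + 7*√H))
(k(188) + 27638)*(-20611 - 40338) = ((188² + 7*188^(3/2) + 240*188 + 1680*√188) + 27638)*(-20611 - 40338) = ((35344 + 7*(376*√47) + 45120 + 1680*(2*√47)) + 27638)*(-60949) = ((35344 + 2632*√47 + 45120 + 3360*√47) + 27638)*(-60949) = ((80464 + 5992*√47) + 27638)*(-60949) = (108102 + 5992*√47)*(-60949) = -6588708798 - 365206408*√47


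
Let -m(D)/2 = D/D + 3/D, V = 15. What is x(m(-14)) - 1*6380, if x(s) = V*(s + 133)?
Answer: -30860/7 ≈ -4408.6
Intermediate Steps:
m(D) = -2 - 6/D (m(D) = -2*(D/D + 3/D) = -2*(1 + 3/D) = -2 - 6/D)
x(s) = 1995 + 15*s (x(s) = 15*(s + 133) = 15*(133 + s) = 1995 + 15*s)
x(m(-14)) - 1*6380 = (1995 + 15*(-2 - 6/(-14))) - 1*6380 = (1995 + 15*(-2 - 6*(-1/14))) - 6380 = (1995 + 15*(-2 + 3/7)) - 6380 = (1995 + 15*(-11/7)) - 6380 = (1995 - 165/7) - 6380 = 13800/7 - 6380 = -30860/7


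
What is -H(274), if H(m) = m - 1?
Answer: -273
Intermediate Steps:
H(m) = -1 + m
-H(274) = -(-1 + 274) = -1*273 = -273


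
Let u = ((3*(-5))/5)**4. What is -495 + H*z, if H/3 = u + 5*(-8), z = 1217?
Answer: 149196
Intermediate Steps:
u = 81 (u = (-15*1/5)**4 = (-3)**4 = 81)
H = 123 (H = 3*(81 + 5*(-8)) = 3*(81 - 40) = 3*41 = 123)
-495 + H*z = -495 + 123*1217 = -495 + 149691 = 149196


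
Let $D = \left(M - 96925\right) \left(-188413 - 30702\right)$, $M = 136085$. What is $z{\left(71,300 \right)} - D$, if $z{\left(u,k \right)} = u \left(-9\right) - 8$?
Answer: $8580542753$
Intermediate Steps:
$z{\left(u,k \right)} = -8 - 9 u$ ($z{\left(u,k \right)} = - 9 u - 8 = -8 - 9 u$)
$D = -8580543400$ ($D = \left(136085 - 96925\right) \left(-188413 - 30702\right) = 39160 \left(-219115\right) = -8580543400$)
$z{\left(71,300 \right)} - D = \left(-8 - 639\right) - -8580543400 = \left(-8 - 639\right) + 8580543400 = -647 + 8580543400 = 8580542753$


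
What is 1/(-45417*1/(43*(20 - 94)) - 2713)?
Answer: -3182/8587349 ≈ -0.00037055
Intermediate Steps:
1/(-45417*1/(43*(20 - 94)) - 2713) = 1/(-45417/(43*(-74)) - 2713) = 1/(-45417/(-3182) - 2713) = 1/(-45417*(-1/3182) - 2713) = 1/(45417/3182 - 2713) = 1/(-8587349/3182) = -3182/8587349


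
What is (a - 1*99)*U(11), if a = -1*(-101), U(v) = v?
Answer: 22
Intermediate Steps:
a = 101
(a - 1*99)*U(11) = (101 - 1*99)*11 = (101 - 99)*11 = 2*11 = 22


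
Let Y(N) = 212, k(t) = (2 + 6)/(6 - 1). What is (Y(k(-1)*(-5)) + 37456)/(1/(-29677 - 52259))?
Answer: -3086365248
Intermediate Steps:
k(t) = 8/5
(Y(k(-1)*(-5)) + 37456)/(1/(-29677 - 52259)) = (212 + 37456)/(1/(-29677 - 52259)) = 37668/(1/(-81936)) = 37668/(-1/81936) = 37668*(-81936) = -3086365248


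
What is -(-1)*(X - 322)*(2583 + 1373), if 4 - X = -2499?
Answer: 8628036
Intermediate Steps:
X = 2503 (X = 4 - 1*(-2499) = 4 + 2499 = 2503)
-(-1)*(X - 322)*(2583 + 1373) = -(-1)*(2503 - 322)*(2583 + 1373) = -(-1)*2181*3956 = -(-1)*8628036 = -1*(-8628036) = 8628036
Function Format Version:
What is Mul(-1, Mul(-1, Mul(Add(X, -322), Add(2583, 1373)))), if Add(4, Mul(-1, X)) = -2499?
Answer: 8628036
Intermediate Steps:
X = 2503 (X = Add(4, Mul(-1, -2499)) = Add(4, 2499) = 2503)
Mul(-1, Mul(-1, Mul(Add(X, -322), Add(2583, 1373)))) = Mul(-1, Mul(-1, Mul(Add(2503, -322), Add(2583, 1373)))) = Mul(-1, Mul(-1, Mul(2181, 3956))) = Mul(-1, Mul(-1, 8628036)) = Mul(-1, -8628036) = 8628036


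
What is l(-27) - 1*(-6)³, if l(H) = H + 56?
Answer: 245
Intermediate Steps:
l(H) = 56 + H
l(-27) - 1*(-6)³ = (56 - 27) - 1*(-6)³ = 29 - 1*(-216) = 29 + 216 = 245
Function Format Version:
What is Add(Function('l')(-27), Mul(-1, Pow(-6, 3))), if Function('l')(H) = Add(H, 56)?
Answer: 245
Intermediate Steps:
Function('l')(H) = Add(56, H)
Add(Function('l')(-27), Mul(-1, Pow(-6, 3))) = Add(Add(56, -27), Mul(-1, Pow(-6, 3))) = Add(29, Mul(-1, -216)) = Add(29, 216) = 245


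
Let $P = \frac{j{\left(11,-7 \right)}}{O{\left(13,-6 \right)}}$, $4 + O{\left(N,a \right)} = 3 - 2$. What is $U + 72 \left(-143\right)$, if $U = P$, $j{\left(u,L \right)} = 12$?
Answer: $-10300$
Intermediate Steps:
$O{\left(N,a \right)} = -3$ ($O{\left(N,a \right)} = -4 + \left(3 - 2\right) = -4 + 1 = -3$)
$P = -4$ ($P = \frac{12}{-3} = 12 \left(- \frac{1}{3}\right) = -4$)
$U = -4$
$U + 72 \left(-143\right) = -4 + 72 \left(-143\right) = -4 - 10296 = -10300$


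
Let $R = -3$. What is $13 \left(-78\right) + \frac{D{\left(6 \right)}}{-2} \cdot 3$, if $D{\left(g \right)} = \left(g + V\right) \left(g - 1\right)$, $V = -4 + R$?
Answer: $- \frac{2013}{2} \approx -1006.5$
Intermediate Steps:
$V = -7$ ($V = -4 - 3 = -7$)
$D{\left(g \right)} = \left(-1 + g\right) \left(-7 + g\right)$ ($D{\left(g \right)} = \left(g - 7\right) \left(g - 1\right) = \left(-7 + g\right) \left(-1 + g\right) = \left(-1 + g\right) \left(-7 + g\right)$)
$13 \left(-78\right) + \frac{D{\left(6 \right)}}{-2} \cdot 3 = 13 \left(-78\right) + \frac{7 + 6^{2} - 48}{-2} \cdot 3 = -1014 + \left(7 + 36 - 48\right) \left(- \frac{1}{2}\right) 3 = -1014 + \left(-5\right) \left(- \frac{1}{2}\right) 3 = -1014 + \frac{5}{2} \cdot 3 = -1014 + \frac{15}{2} = - \frac{2013}{2}$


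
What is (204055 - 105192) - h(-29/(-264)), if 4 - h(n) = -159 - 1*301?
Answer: 98399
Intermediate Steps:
h(n) = 464 (h(n) = 4 - (-159 - 1*301) = 4 - (-159 - 301) = 4 - 1*(-460) = 4 + 460 = 464)
(204055 - 105192) - h(-29/(-264)) = (204055 - 105192) - 1*464 = 98863 - 464 = 98399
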